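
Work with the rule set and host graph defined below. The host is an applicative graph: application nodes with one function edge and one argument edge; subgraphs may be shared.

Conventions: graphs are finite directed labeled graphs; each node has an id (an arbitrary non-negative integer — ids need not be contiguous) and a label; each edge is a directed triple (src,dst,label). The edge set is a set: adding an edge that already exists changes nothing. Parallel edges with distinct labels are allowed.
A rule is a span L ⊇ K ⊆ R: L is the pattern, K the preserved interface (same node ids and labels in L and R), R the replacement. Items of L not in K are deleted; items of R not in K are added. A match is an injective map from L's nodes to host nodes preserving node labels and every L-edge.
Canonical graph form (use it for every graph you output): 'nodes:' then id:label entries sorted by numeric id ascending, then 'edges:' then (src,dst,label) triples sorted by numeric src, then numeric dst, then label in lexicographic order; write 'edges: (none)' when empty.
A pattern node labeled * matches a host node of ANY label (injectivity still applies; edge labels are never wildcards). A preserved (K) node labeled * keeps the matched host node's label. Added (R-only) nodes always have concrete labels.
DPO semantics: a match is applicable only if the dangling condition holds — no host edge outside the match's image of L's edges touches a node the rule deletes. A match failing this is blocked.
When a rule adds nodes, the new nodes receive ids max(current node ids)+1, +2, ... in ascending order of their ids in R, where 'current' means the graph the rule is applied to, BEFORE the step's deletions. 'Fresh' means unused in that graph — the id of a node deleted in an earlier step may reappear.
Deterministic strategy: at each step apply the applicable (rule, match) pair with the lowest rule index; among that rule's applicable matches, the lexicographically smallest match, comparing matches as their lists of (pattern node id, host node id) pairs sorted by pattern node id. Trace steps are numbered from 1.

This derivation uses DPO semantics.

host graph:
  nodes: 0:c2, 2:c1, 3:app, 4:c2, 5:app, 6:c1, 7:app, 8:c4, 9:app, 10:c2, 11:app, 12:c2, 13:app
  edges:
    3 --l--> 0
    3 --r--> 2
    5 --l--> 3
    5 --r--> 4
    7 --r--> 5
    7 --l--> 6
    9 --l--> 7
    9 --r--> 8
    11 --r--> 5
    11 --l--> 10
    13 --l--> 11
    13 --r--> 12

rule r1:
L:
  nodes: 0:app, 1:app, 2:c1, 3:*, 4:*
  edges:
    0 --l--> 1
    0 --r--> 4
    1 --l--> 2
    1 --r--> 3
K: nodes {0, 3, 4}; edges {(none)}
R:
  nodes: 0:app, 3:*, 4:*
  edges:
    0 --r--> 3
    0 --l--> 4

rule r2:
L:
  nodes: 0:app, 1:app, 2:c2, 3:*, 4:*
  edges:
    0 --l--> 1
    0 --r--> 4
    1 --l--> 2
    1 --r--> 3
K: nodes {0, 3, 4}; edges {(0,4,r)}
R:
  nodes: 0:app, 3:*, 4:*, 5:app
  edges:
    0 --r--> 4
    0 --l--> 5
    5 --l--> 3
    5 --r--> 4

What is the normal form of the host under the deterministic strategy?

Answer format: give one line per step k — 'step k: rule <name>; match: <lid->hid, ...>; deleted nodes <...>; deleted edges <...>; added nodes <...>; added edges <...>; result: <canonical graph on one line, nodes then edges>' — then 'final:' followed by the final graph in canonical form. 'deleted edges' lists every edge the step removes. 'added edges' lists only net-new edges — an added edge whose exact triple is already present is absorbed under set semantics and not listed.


step 1: rule r1; match: 0->9, 1->7, 2->6, 3->5, 4->8; deleted nodes 6, 7; deleted edges (7,5,r); (7,6,l); (9,7,l); (9,8,r); added nodes (none); added edges (9,5,r); (9,8,l); result: nodes: 0:c2, 2:c1, 3:app, 4:c2, 5:app, 8:c4, 9:app, 10:c2, 11:app, 12:c2, 13:app edges: (3,0,l); (3,2,r); (5,3,l); (5,4,r); (9,5,r); (9,8,l); (11,5,r); (11,10,l); (13,11,l); (13,12,r)
step 2: rule r2; match: 0->5, 1->3, 2->0, 3->2, 4->4; deleted nodes 0, 3; deleted edges (3,0,l); (3,2,r); (5,3,l); added nodes 14; added edges (5,14,l); (14,2,l); (14,4,r); result: nodes: 2:c1, 4:c2, 5:app, 8:c4, 9:app, 10:c2, 11:app, 12:c2, 13:app, 14:app edges: (5,4,r); (5,14,l); (9,5,r); (9,8,l); (11,5,r); (11,10,l); (13,11,l); (13,12,r); (14,2,l); (14,4,r)
step 3: rule r2; match: 0->13, 1->11, 2->10, 3->5, 4->12; deleted nodes 10, 11; deleted edges (11,5,r); (11,10,l); (13,11,l); added nodes 15; added edges (13,15,l); (15,5,l); (15,12,r); result: nodes: 2:c1, 4:c2, 5:app, 8:c4, 9:app, 12:c2, 13:app, 14:app, 15:app edges: (5,4,r); (5,14,l); (9,5,r); (9,8,l); (13,12,r); (13,15,l); (14,2,l); (14,4,r); (15,5,l); (15,12,r)
final:
nodes: 2:c1, 4:c2, 5:app, 8:c4, 9:app, 12:c2, 13:app, 14:app, 15:app
edges: (5,4,r); (5,14,l); (9,5,r); (9,8,l); (13,12,r); (13,15,l); (14,2,l); (14,4,r); (15,5,l); (15,12,r)


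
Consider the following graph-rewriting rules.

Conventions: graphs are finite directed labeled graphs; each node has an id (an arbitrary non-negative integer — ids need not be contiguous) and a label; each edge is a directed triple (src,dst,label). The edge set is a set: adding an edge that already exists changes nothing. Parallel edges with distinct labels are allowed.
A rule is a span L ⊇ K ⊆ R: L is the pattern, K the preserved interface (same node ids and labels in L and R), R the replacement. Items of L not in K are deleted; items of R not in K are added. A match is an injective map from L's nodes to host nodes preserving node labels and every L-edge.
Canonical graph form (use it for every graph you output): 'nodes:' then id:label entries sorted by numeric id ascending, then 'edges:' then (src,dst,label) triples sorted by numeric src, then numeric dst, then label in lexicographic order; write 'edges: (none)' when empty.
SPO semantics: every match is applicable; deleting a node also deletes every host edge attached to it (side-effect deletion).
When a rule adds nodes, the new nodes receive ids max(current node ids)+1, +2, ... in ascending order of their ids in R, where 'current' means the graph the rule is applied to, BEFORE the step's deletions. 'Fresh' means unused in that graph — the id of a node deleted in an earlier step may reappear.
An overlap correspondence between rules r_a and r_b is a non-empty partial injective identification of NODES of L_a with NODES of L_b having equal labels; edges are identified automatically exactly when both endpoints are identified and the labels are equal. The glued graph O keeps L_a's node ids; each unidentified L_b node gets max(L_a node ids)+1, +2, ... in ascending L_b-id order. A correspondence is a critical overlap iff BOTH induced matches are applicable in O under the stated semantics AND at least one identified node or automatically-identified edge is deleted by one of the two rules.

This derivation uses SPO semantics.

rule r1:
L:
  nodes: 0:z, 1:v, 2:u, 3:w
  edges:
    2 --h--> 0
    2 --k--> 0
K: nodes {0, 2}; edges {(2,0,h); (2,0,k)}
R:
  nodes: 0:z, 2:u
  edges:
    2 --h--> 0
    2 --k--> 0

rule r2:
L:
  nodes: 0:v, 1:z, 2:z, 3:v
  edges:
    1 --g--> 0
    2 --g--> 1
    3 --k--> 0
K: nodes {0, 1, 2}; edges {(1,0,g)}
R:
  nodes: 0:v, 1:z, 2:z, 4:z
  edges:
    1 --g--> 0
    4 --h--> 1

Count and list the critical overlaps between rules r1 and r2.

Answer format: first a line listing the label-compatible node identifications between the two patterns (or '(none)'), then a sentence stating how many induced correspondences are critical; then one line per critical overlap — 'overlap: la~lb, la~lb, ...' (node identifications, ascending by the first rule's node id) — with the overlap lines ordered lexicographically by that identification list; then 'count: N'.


label-compatible node identifications between L(r1) and L(r2): 0~1, 0~2, 1~0, 1~3
6 of the induced correspondences are critical overlaps of r1 and r2.
overlap: 0~1, 1~0
overlap: 0~1, 1~3
overlap: 0~2, 1~0
overlap: 0~2, 1~3
overlap: 1~0
overlap: 1~3
count: 6


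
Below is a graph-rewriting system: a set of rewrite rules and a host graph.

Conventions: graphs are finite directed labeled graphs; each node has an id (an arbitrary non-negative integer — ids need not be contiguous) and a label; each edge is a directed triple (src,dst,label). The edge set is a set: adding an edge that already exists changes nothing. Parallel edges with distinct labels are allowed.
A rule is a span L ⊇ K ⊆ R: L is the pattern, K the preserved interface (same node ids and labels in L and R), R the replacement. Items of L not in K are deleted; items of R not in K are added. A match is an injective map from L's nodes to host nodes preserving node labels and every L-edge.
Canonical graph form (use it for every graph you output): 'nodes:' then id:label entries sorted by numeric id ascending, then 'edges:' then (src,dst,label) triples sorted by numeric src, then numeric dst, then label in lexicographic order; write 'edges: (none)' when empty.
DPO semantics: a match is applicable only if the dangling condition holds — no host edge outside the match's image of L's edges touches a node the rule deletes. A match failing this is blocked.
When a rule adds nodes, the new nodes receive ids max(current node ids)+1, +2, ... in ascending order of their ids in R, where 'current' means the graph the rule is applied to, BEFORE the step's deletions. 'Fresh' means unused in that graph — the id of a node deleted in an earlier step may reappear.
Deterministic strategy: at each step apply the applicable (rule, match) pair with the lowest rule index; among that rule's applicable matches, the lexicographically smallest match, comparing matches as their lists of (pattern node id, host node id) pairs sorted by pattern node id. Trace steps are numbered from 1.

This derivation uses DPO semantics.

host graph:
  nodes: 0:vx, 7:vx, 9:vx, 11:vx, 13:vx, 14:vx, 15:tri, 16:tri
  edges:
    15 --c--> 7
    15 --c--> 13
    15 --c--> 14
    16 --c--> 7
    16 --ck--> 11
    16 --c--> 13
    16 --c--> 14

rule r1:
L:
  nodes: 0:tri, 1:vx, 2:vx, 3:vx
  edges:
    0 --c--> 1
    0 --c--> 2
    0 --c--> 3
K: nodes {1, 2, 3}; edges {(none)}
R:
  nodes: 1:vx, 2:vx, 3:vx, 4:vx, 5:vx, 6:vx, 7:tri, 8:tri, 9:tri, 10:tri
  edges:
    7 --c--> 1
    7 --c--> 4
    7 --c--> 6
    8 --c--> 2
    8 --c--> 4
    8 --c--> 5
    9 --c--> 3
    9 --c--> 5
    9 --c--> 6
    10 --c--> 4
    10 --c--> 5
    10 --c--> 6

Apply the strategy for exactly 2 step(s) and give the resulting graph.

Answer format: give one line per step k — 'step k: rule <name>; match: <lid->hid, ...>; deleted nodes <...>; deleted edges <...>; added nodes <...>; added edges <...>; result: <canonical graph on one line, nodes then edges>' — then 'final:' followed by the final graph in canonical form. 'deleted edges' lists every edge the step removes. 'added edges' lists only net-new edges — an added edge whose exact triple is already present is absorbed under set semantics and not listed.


step 1: rule r1; match: 0->15, 1->7, 2->13, 3->14; deleted nodes 15; deleted edges (15,7,c); (15,13,c); (15,14,c); added nodes 17, 18, 19, 20, 21, 22, 23; added edges (20,7,c); (20,17,c); (20,19,c); (21,13,c); (21,17,c); (21,18,c); (22,14,c); (22,18,c); (22,19,c); (23,17,c); (23,18,c); (23,19,c); result: nodes: 0:vx, 7:vx, 9:vx, 11:vx, 13:vx, 14:vx, 16:tri, 17:vx, 18:vx, 19:vx, 20:tri, 21:tri, 22:tri, 23:tri edges: (16,7,c); (16,11,ck); (16,13,c); (16,14,c); (20,7,c); (20,17,c); (20,19,c); (21,13,c); (21,17,c); (21,18,c); (22,14,c); (22,18,c); (22,19,c); (23,17,c); (23,18,c); (23,19,c)
step 2: rule r1; match: 0->20, 1->7, 2->17, 3->19; deleted nodes 20; deleted edges (20,7,c); (20,17,c); (20,19,c); added nodes 24, 25, 26, 27, 28, 29, 30; added edges (27,7,c); (27,24,c); (27,26,c); (28,17,c); (28,24,c); (28,25,c); (29,19,c); (29,25,c); (29,26,c); (30,24,c); (30,25,c); (30,26,c); result: nodes: 0:vx, 7:vx, 9:vx, 11:vx, 13:vx, 14:vx, 16:tri, 17:vx, 18:vx, 19:vx, 21:tri, 22:tri, 23:tri, 24:vx, 25:vx, 26:vx, 27:tri, 28:tri, 29:tri, 30:tri edges: (16,7,c); (16,11,ck); (16,13,c); (16,14,c); (21,13,c); (21,17,c); (21,18,c); (22,14,c); (22,18,c); (22,19,c); (23,17,c); (23,18,c); (23,19,c); (27,7,c); (27,24,c); (27,26,c); (28,17,c); (28,24,c); (28,25,c); (29,19,c); (29,25,c); (29,26,c); (30,24,c); (30,25,c); (30,26,c)
final:
nodes: 0:vx, 7:vx, 9:vx, 11:vx, 13:vx, 14:vx, 16:tri, 17:vx, 18:vx, 19:vx, 21:tri, 22:tri, 23:tri, 24:vx, 25:vx, 26:vx, 27:tri, 28:tri, 29:tri, 30:tri
edges: (16,7,c); (16,11,ck); (16,13,c); (16,14,c); (21,13,c); (21,17,c); (21,18,c); (22,14,c); (22,18,c); (22,19,c); (23,17,c); (23,18,c); (23,19,c); (27,7,c); (27,24,c); (27,26,c); (28,17,c); (28,24,c); (28,25,c); (29,19,c); (29,25,c); (29,26,c); (30,24,c); (30,25,c); (30,26,c)


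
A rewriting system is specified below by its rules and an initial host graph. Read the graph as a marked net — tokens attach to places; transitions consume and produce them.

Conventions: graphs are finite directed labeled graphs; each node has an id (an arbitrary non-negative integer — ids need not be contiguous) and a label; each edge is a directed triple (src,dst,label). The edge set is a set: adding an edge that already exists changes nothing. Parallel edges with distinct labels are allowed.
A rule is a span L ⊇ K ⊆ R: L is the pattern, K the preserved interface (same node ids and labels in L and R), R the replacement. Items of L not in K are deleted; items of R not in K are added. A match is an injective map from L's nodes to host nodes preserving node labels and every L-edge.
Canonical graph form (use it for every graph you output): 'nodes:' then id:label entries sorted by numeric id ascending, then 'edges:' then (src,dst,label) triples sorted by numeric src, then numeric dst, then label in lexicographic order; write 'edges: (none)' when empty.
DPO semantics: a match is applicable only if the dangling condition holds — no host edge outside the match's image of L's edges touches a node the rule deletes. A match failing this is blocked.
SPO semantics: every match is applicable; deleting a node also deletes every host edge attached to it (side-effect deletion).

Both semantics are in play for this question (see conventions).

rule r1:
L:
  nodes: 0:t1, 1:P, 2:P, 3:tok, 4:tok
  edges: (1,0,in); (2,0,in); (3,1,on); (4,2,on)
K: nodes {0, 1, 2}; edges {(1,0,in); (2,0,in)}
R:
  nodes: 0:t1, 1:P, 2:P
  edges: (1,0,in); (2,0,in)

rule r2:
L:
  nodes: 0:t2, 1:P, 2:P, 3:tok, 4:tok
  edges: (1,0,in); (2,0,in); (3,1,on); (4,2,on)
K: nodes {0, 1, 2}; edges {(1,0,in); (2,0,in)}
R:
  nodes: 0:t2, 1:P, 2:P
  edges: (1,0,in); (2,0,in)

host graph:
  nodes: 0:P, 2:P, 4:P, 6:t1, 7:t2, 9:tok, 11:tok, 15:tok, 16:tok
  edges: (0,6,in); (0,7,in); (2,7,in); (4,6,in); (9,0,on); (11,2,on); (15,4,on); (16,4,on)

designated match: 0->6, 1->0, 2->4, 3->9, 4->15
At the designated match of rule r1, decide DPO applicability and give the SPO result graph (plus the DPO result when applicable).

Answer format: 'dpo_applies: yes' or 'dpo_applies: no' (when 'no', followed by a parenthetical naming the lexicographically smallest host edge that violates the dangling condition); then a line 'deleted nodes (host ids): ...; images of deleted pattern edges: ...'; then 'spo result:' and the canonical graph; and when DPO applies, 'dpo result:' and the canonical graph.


dpo_applies: yes
deleted nodes (host ids): 9, 15; images of deleted pattern edges: (9,0,on); (15,4,on)
spo result:
nodes: 0:P, 2:P, 4:P, 6:t1, 7:t2, 11:tok, 16:tok
edges: (0,6,in); (0,7,in); (2,7,in); (4,6,in); (11,2,on); (16,4,on)
dpo result:
nodes: 0:P, 2:P, 4:P, 6:t1, 7:t2, 11:tok, 16:tok
edges: (0,6,in); (0,7,in); (2,7,in); (4,6,in); (11,2,on); (16,4,on)


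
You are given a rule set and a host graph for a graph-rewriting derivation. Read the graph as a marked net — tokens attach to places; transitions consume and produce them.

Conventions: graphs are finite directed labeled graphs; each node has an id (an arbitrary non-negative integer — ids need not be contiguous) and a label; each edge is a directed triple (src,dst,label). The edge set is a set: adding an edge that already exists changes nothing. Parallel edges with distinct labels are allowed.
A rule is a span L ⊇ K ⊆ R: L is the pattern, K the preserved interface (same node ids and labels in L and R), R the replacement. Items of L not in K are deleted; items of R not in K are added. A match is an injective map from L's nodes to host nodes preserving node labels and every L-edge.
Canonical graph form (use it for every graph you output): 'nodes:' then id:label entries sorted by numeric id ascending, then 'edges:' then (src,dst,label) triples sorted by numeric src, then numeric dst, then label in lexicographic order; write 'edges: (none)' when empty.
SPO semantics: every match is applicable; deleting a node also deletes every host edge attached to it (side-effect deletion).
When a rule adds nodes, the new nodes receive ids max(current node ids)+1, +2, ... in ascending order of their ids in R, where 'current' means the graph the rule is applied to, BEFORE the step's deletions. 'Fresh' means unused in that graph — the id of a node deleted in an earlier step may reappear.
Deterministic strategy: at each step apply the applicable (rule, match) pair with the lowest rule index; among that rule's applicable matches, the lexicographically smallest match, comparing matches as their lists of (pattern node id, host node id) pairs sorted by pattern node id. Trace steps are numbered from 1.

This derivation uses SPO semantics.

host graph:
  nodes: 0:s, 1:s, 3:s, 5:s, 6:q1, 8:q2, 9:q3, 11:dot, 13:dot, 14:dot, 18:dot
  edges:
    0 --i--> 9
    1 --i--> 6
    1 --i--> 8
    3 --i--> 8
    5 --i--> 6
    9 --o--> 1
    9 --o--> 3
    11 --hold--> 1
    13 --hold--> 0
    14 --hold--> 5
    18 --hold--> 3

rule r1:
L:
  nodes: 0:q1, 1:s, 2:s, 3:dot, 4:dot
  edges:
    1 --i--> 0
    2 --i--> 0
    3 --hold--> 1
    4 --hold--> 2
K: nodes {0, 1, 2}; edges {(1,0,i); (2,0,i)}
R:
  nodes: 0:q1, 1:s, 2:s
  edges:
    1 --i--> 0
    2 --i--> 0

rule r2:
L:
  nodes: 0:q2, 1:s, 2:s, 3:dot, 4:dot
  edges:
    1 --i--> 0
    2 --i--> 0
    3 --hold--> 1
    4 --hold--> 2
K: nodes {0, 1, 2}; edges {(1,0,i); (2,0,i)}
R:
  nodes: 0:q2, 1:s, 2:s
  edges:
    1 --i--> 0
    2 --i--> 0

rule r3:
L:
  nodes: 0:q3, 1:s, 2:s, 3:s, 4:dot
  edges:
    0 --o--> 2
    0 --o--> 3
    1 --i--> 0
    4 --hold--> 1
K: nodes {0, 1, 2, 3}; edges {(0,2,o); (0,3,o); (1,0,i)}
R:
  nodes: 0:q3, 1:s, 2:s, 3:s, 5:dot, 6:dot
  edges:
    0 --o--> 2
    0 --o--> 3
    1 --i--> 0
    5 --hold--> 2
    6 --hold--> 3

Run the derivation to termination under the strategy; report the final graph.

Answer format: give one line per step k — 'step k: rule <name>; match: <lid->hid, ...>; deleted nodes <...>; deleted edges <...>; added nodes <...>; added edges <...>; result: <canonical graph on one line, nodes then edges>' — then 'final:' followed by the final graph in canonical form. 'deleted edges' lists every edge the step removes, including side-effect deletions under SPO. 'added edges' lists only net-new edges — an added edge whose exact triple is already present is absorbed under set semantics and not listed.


step 1: rule r1; match: 0->6, 1->1, 2->5, 3->11, 4->14; deleted nodes 11, 14; deleted edges (11,1,hold); (14,5,hold); added nodes (none); added edges (none); result: nodes: 0:s, 1:s, 3:s, 5:s, 6:q1, 8:q2, 9:q3, 13:dot, 18:dot edges: (0,9,i); (1,6,i); (1,8,i); (3,8,i); (5,6,i); (9,1,o); (9,3,o); (13,0,hold); (18,3,hold)
step 2: rule r3; match: 0->9, 1->0, 2->1, 3->3, 4->13; deleted nodes 13; deleted edges (13,0,hold); added nodes 19, 20; added edges (19,1,hold); (20,3,hold); result: nodes: 0:s, 1:s, 3:s, 5:s, 6:q1, 8:q2, 9:q3, 18:dot, 19:dot, 20:dot edges: (0,9,i); (1,6,i); (1,8,i); (3,8,i); (5,6,i); (9,1,o); (9,3,o); (18,3,hold); (19,1,hold); (20,3,hold)
step 3: rule r2; match: 0->8, 1->1, 2->3, 3->19, 4->18; deleted nodes 18, 19; deleted edges (18,3,hold); (19,1,hold); added nodes (none); added edges (none); result: nodes: 0:s, 1:s, 3:s, 5:s, 6:q1, 8:q2, 9:q3, 20:dot edges: (0,9,i); (1,6,i); (1,8,i); (3,8,i); (5,6,i); (9,1,o); (9,3,o); (20,3,hold)
final:
nodes: 0:s, 1:s, 3:s, 5:s, 6:q1, 8:q2, 9:q3, 20:dot
edges: (0,9,i); (1,6,i); (1,8,i); (3,8,i); (5,6,i); (9,1,o); (9,3,o); (20,3,hold)


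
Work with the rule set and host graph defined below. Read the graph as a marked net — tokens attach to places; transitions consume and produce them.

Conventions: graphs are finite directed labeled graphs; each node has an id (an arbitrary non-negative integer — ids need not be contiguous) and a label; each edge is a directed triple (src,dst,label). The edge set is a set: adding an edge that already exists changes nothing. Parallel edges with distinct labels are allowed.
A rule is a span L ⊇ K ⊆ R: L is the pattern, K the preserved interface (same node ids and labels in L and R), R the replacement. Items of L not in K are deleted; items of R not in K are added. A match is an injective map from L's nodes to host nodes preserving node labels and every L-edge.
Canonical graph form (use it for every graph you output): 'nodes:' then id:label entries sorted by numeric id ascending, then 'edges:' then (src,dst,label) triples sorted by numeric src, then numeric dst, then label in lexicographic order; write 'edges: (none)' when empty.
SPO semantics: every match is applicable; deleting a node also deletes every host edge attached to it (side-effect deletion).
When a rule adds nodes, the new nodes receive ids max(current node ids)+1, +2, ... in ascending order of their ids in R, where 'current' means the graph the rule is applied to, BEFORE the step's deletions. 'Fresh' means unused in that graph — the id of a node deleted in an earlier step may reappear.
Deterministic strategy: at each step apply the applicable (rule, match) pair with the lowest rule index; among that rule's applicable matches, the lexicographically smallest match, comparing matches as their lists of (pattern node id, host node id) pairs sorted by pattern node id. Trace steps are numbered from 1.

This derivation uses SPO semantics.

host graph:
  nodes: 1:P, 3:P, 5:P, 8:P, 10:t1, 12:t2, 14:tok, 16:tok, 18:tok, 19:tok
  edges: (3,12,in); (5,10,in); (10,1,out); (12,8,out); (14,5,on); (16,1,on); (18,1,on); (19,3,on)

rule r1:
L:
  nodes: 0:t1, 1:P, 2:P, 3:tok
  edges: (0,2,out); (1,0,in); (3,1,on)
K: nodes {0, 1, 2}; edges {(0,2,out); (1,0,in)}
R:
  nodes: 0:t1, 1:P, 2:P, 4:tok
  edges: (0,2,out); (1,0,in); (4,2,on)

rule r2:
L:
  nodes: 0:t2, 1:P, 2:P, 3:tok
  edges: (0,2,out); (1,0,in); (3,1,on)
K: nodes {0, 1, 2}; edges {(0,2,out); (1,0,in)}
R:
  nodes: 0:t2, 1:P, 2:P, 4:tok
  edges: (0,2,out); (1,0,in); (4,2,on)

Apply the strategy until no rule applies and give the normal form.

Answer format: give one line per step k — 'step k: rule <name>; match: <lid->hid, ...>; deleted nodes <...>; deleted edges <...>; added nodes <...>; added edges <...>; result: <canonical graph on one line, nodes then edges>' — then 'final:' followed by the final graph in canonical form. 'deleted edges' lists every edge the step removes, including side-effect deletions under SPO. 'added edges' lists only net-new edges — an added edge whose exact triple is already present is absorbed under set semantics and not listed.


step 1: rule r1; match: 0->10, 1->5, 2->1, 3->14; deleted nodes 14; deleted edges (14,5,on); added nodes 20; added edges (20,1,on); result: nodes: 1:P, 3:P, 5:P, 8:P, 10:t1, 12:t2, 16:tok, 18:tok, 19:tok, 20:tok edges: (3,12,in); (5,10,in); (10,1,out); (12,8,out); (16,1,on); (18,1,on); (19,3,on); (20,1,on)
step 2: rule r2; match: 0->12, 1->3, 2->8, 3->19; deleted nodes 19; deleted edges (19,3,on); added nodes 21; added edges (21,8,on); result: nodes: 1:P, 3:P, 5:P, 8:P, 10:t1, 12:t2, 16:tok, 18:tok, 20:tok, 21:tok edges: (3,12,in); (5,10,in); (10,1,out); (12,8,out); (16,1,on); (18,1,on); (20,1,on); (21,8,on)
final:
nodes: 1:P, 3:P, 5:P, 8:P, 10:t1, 12:t2, 16:tok, 18:tok, 20:tok, 21:tok
edges: (3,12,in); (5,10,in); (10,1,out); (12,8,out); (16,1,on); (18,1,on); (20,1,on); (21,8,on)


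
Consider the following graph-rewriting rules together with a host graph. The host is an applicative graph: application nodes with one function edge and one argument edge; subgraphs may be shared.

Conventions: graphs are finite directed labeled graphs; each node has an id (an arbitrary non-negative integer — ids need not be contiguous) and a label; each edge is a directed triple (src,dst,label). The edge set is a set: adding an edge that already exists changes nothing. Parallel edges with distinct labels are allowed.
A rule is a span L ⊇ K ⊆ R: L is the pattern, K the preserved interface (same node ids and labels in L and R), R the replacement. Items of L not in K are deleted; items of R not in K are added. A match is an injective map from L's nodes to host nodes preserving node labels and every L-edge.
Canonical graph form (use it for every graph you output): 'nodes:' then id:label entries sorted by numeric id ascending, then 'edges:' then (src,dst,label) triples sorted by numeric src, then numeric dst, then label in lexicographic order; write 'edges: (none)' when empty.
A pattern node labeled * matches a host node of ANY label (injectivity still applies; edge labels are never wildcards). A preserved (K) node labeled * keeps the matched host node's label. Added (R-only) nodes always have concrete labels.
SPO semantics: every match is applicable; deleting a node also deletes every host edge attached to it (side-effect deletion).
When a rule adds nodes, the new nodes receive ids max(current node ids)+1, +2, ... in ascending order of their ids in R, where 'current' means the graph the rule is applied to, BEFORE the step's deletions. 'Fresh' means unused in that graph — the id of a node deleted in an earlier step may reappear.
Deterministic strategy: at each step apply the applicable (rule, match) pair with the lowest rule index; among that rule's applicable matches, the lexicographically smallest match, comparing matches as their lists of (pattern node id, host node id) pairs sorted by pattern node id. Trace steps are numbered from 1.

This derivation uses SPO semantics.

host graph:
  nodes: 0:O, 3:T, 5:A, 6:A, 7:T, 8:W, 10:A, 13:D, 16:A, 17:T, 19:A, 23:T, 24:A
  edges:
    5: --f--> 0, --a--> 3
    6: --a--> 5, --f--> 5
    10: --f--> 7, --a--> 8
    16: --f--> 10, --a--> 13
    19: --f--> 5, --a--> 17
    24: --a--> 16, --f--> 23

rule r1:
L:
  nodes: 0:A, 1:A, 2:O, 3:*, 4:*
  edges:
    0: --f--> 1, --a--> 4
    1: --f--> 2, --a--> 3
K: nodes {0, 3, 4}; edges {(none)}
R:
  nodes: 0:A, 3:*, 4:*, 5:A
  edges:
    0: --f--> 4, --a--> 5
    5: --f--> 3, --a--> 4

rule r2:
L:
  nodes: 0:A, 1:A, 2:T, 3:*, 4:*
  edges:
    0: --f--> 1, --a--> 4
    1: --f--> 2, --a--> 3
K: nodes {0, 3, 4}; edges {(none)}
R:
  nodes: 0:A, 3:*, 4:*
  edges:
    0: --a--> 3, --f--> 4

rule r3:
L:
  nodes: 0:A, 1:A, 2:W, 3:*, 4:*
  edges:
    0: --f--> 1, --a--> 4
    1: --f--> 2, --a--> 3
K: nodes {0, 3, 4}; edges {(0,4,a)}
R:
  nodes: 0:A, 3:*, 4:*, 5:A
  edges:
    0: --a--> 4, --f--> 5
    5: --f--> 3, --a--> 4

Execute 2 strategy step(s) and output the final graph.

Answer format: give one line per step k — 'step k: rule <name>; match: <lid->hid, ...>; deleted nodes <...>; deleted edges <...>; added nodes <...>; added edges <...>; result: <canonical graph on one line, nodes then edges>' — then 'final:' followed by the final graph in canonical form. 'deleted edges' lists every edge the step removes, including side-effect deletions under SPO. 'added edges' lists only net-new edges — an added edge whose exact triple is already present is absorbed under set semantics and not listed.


step 1: rule r1; match: 0->19, 1->5, 2->0, 3->3, 4->17; deleted nodes 0, 5; deleted edges (5,0,f); (5,3,a); (6,5,a); (6,5,f); (19,5,f); (19,17,a); added nodes 25; added edges (19,17,f); (19,25,a); (25,3,f); (25,17,a); result: nodes: 3:T, 6:A, 7:T, 8:W, 10:A, 13:D, 16:A, 17:T, 19:A, 23:T, 24:A, 25:A edges: (10,7,f); (10,8,a); (16,10,f); (16,13,a); (19,17,f); (19,25,a); (24,16,a); (24,23,f); (25,3,f); (25,17,a)
step 2: rule r2; match: 0->16, 1->10, 2->7, 3->8, 4->13; deleted nodes 7, 10; deleted edges (10,7,f); (10,8,a); (16,10,f); (16,13,a); added nodes (none); added edges (16,8,a); (16,13,f); result: nodes: 3:T, 6:A, 8:W, 13:D, 16:A, 17:T, 19:A, 23:T, 24:A, 25:A edges: (16,8,a); (16,13,f); (19,17,f); (19,25,a); (24,16,a); (24,23,f); (25,3,f); (25,17,a)
final:
nodes: 3:T, 6:A, 8:W, 13:D, 16:A, 17:T, 19:A, 23:T, 24:A, 25:A
edges: (16,8,a); (16,13,f); (19,17,f); (19,25,a); (24,16,a); (24,23,f); (25,3,f); (25,17,a)


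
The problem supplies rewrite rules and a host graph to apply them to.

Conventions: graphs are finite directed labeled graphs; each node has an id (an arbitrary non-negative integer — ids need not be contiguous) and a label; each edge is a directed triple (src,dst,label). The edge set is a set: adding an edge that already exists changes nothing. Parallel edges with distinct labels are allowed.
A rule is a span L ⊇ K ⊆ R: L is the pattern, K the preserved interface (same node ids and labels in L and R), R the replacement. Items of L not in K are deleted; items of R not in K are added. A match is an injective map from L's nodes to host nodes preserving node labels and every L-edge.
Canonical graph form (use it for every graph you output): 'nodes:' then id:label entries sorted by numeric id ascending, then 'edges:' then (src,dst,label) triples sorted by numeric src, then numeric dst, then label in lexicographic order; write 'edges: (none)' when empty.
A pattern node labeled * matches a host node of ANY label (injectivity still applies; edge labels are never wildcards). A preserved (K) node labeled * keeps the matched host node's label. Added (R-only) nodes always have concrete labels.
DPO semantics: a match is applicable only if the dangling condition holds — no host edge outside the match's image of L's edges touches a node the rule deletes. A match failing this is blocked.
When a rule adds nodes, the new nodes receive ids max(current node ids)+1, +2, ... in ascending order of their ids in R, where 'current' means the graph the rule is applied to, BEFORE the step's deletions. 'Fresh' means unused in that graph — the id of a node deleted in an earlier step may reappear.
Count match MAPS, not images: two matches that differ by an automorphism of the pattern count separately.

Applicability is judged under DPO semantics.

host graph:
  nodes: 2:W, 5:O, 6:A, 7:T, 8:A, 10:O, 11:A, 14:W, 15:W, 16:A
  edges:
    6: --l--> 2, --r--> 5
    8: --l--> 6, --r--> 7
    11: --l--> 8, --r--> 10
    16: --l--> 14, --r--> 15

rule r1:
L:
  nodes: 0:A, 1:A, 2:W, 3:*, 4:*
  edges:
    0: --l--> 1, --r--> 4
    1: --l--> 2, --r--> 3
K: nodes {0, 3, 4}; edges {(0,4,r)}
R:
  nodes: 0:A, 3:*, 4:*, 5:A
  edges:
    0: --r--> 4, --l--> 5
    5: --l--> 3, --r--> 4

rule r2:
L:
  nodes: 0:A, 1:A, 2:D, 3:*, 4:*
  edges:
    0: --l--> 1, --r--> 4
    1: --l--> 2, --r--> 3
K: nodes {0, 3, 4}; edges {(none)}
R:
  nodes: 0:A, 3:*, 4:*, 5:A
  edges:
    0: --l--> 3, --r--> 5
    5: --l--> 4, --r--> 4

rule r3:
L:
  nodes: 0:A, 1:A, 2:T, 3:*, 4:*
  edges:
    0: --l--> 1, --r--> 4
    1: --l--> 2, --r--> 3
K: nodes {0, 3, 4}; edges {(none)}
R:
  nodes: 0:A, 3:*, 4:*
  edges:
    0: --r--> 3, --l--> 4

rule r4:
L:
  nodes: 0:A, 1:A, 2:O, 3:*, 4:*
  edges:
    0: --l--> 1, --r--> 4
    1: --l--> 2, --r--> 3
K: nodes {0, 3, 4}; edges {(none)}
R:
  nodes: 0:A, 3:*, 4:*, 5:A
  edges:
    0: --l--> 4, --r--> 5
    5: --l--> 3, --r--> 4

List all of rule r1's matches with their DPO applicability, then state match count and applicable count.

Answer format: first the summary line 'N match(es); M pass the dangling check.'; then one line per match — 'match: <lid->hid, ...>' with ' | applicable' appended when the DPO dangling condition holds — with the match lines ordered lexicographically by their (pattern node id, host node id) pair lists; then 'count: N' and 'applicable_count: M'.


1 match(es); 1 pass the dangling check.
match: 0->8, 1->6, 2->2, 3->5, 4->7 | applicable
count: 1
applicable_count: 1


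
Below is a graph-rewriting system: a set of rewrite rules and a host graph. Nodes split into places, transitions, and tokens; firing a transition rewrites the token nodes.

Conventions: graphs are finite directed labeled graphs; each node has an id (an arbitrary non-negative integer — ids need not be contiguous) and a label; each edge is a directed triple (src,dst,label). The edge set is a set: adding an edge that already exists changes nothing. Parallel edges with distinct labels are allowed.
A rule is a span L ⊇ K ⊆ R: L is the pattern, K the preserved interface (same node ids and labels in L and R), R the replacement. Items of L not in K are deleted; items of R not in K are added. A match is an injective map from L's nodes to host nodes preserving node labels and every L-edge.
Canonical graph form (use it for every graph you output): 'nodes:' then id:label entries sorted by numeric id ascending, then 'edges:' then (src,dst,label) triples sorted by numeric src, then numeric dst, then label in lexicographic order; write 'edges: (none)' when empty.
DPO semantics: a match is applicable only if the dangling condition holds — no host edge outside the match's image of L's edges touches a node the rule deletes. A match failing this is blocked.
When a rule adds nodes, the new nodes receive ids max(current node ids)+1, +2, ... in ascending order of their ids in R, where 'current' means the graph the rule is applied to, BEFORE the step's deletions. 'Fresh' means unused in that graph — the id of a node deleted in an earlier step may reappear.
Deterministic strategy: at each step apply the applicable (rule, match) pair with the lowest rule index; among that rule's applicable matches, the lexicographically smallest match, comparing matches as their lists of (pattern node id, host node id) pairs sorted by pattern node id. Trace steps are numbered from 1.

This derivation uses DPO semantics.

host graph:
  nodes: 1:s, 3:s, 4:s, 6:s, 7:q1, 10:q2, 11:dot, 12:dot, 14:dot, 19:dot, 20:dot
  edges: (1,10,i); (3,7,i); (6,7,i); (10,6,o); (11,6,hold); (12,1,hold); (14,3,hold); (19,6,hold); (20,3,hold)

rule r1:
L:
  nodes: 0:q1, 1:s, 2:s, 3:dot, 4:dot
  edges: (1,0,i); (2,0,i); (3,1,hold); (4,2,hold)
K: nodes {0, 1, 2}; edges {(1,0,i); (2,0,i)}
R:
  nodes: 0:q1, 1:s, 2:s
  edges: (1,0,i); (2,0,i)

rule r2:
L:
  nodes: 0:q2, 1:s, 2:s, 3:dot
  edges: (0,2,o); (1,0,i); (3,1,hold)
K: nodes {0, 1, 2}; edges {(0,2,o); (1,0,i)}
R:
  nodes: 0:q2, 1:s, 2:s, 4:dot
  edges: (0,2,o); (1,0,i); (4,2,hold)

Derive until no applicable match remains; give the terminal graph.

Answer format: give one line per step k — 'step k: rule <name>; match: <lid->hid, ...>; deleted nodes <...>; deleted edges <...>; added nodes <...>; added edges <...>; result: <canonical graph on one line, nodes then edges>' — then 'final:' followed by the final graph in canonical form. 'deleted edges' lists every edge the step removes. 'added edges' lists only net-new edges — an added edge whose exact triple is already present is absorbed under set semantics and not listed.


step 1: rule r1; match: 0->7, 1->3, 2->6, 3->14, 4->11; deleted nodes 11, 14; deleted edges (11,6,hold); (14,3,hold); added nodes (none); added edges (none); result: nodes: 1:s, 3:s, 4:s, 6:s, 7:q1, 10:q2, 12:dot, 19:dot, 20:dot edges: (1,10,i); (3,7,i); (6,7,i); (10,6,o); (12,1,hold); (19,6,hold); (20,3,hold)
step 2: rule r1; match: 0->7, 1->3, 2->6, 3->20, 4->19; deleted nodes 19, 20; deleted edges (19,6,hold); (20,3,hold); added nodes (none); added edges (none); result: nodes: 1:s, 3:s, 4:s, 6:s, 7:q1, 10:q2, 12:dot edges: (1,10,i); (3,7,i); (6,7,i); (10,6,o); (12,1,hold)
step 3: rule r2; match: 0->10, 1->1, 2->6, 3->12; deleted nodes 12; deleted edges (12,1,hold); added nodes 13; added edges (13,6,hold); result: nodes: 1:s, 3:s, 4:s, 6:s, 7:q1, 10:q2, 13:dot edges: (1,10,i); (3,7,i); (6,7,i); (10,6,o); (13,6,hold)
final:
nodes: 1:s, 3:s, 4:s, 6:s, 7:q1, 10:q2, 13:dot
edges: (1,10,i); (3,7,i); (6,7,i); (10,6,o); (13,6,hold)


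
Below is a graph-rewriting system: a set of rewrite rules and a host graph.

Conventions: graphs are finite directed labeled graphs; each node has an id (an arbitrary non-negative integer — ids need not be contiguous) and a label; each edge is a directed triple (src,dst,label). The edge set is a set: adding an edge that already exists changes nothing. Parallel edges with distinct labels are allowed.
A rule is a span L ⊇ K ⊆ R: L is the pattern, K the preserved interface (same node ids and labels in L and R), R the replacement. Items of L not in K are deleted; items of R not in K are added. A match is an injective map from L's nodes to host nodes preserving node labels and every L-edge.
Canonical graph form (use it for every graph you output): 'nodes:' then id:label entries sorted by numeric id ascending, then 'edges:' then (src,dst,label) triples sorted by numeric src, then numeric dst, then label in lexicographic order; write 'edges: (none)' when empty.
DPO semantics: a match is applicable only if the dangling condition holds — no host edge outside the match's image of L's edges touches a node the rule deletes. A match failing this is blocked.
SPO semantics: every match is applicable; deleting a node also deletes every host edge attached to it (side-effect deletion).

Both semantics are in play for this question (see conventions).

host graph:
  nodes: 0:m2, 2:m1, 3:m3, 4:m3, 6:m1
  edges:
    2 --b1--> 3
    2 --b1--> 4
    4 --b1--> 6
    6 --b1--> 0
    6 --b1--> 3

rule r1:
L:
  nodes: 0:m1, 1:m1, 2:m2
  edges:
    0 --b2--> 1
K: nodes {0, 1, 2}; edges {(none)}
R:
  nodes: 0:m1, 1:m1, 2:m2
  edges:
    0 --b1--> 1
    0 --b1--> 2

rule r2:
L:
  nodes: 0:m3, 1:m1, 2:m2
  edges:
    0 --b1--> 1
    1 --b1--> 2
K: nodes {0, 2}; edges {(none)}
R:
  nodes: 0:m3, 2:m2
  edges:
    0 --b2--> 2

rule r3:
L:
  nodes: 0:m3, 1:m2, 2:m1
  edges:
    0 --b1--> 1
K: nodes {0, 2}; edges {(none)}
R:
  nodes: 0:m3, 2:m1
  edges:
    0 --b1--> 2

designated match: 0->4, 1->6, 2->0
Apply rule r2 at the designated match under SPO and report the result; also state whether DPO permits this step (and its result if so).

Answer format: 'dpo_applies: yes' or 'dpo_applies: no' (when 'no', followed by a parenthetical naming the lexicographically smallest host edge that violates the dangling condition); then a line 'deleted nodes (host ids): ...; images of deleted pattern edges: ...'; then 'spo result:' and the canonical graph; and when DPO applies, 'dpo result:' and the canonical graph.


dpo_applies: no
(the rule deletes node 6, which keeps host edge (6,3,b1) outside the match image — the dangling condition fails, DPO blocks; SPO proceeds and side-deletes such edges)
deleted nodes (host ids): 6; images of deleted pattern edges: (4,6,b1); (6,0,b1)
spo result:
nodes: 0:m2, 2:m1, 3:m3, 4:m3
edges: (2,3,b1); (2,4,b1); (4,0,b2)


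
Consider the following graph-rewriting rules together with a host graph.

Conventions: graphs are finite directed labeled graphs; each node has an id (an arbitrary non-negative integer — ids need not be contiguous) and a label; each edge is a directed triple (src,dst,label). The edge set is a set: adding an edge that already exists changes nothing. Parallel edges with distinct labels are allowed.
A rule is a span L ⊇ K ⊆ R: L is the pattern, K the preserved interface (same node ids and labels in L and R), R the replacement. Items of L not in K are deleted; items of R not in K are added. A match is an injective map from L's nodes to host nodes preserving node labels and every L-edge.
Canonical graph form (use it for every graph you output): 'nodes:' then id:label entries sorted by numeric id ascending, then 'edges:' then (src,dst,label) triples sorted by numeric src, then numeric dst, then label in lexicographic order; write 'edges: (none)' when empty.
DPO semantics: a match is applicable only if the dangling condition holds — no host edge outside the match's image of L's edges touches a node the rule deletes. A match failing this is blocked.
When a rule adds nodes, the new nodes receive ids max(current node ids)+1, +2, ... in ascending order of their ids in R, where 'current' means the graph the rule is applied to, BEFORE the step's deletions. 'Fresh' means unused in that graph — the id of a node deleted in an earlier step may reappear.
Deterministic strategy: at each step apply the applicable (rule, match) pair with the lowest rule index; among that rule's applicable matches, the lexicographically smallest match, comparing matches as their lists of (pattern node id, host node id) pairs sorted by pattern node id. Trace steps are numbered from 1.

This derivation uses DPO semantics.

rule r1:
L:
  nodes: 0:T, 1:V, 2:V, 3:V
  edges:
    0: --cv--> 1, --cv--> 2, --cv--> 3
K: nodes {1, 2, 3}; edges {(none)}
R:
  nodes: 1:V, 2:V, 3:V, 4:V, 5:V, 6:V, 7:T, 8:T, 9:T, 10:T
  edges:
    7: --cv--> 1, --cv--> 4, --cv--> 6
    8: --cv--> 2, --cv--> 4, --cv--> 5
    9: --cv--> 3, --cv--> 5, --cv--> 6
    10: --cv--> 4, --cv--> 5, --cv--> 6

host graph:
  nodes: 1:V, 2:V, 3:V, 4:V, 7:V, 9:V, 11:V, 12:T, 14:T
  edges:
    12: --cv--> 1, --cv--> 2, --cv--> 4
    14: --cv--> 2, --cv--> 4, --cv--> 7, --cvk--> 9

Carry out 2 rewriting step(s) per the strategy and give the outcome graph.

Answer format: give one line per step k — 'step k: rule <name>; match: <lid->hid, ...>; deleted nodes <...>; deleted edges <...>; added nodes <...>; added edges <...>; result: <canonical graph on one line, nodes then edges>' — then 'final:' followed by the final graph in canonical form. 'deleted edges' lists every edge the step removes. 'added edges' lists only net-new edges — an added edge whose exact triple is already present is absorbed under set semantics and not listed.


step 1: rule r1; match: 0->12, 1->1, 2->2, 3->4; deleted nodes 12; deleted edges (12,1,cv); (12,2,cv); (12,4,cv); added nodes 15, 16, 17, 18, 19, 20, 21; added edges (18,1,cv); (18,15,cv); (18,17,cv); (19,2,cv); (19,15,cv); (19,16,cv); (20,4,cv); (20,16,cv); (20,17,cv); (21,15,cv); (21,16,cv); (21,17,cv); result: nodes: 1:V, 2:V, 3:V, 4:V, 7:V, 9:V, 11:V, 14:T, 15:V, 16:V, 17:V, 18:T, 19:T, 20:T, 21:T edges: (14,2,cv); (14,4,cv); (14,7,cv); (14,9,cvk); (18,1,cv); (18,15,cv); (18,17,cv); (19,2,cv); (19,15,cv); (19,16,cv); (20,4,cv); (20,16,cv); (20,17,cv); (21,15,cv); (21,16,cv); (21,17,cv)
step 2: rule r1; match: 0->18, 1->1, 2->15, 3->17; deleted nodes 18; deleted edges (18,1,cv); (18,15,cv); (18,17,cv); added nodes 22, 23, 24, 25, 26, 27, 28; added edges (25,1,cv); (25,22,cv); (25,24,cv); (26,15,cv); (26,22,cv); (26,23,cv); (27,17,cv); (27,23,cv); (27,24,cv); (28,22,cv); (28,23,cv); (28,24,cv); result: nodes: 1:V, 2:V, 3:V, 4:V, 7:V, 9:V, 11:V, 14:T, 15:V, 16:V, 17:V, 19:T, 20:T, 21:T, 22:V, 23:V, 24:V, 25:T, 26:T, 27:T, 28:T edges: (14,2,cv); (14,4,cv); (14,7,cv); (14,9,cvk); (19,2,cv); (19,15,cv); (19,16,cv); (20,4,cv); (20,16,cv); (20,17,cv); (21,15,cv); (21,16,cv); (21,17,cv); (25,1,cv); (25,22,cv); (25,24,cv); (26,15,cv); (26,22,cv); (26,23,cv); (27,17,cv); (27,23,cv); (27,24,cv); (28,22,cv); (28,23,cv); (28,24,cv)
final:
nodes: 1:V, 2:V, 3:V, 4:V, 7:V, 9:V, 11:V, 14:T, 15:V, 16:V, 17:V, 19:T, 20:T, 21:T, 22:V, 23:V, 24:V, 25:T, 26:T, 27:T, 28:T
edges: (14,2,cv); (14,4,cv); (14,7,cv); (14,9,cvk); (19,2,cv); (19,15,cv); (19,16,cv); (20,4,cv); (20,16,cv); (20,17,cv); (21,15,cv); (21,16,cv); (21,17,cv); (25,1,cv); (25,22,cv); (25,24,cv); (26,15,cv); (26,22,cv); (26,23,cv); (27,17,cv); (27,23,cv); (27,24,cv); (28,22,cv); (28,23,cv); (28,24,cv)
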